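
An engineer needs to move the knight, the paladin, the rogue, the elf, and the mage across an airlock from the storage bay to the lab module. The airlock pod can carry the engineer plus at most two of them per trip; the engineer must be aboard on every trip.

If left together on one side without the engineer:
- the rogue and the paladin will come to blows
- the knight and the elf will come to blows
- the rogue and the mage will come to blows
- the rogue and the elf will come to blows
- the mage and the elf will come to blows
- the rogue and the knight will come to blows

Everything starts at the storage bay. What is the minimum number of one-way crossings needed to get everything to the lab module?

7

Counting alone: the engineer can take at most 2 across per trip to the lab module, so moving all 5 needs at least 3 loaded trips out, with a return between consecutive ones — at least 5 crossings.
The safety rule pushes this higher. Following every safe sequence of crossings, the most of the 5 that can be at the lab module as the airlock pod arrives there on crossing 5 is 4 — never all 5.
So no plan with fewer than 7 crossings exists, and this one achieves 7:
1. Engineer goes to the lab module with the elf and the rogue.
2. Engineer goes back to the storage bay with the rogue.
3. Engineer goes to the lab module with the paladin and the rogue.
4. Engineer goes back to the storage bay with the rogue.
5. Engineer goes to the lab module with the knight and the mage.
6. Engineer goes back to the storage bay with the elf.
7. Engineer goes to the lab module with the elf and the rogue.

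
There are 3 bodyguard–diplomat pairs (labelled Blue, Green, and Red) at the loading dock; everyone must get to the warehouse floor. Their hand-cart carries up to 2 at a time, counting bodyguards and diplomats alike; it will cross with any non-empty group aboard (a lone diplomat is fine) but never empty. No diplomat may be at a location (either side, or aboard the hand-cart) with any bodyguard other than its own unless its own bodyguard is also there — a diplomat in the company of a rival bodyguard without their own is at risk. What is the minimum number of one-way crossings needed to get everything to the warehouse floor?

Counting alone: each trip to the warehouse floor takes at most 2 across and each return brings at least 1 back, so after t trips out (and t−1 returns) at most 2t − (t−1) of the 6 are across; that first reaches 6 at t = 5, so at least 9 crossings are needed.
The safety rule pushes this higher. Following every safe sequence of crossings, the most of the 6 that can be at the warehouse floor as the hand-cart arrives there on crossing 9 is 5 — never all 6.
So no plan with fewer than 11 crossings exists, and this one achieves 11:
1. bodyguard Blue and diplomat Blue cross → the warehouse floor.
2. bodyguard Blue crosses ← the loading dock.
3. diplomat Green and diplomat Red cross → the warehouse floor.
4. diplomat Blue crosses ← the loading dock.
5. bodyguard Green and bodyguard Red cross → the warehouse floor.
6. bodyguard Green and diplomat Green cross ← the loading dock.
7. bodyguard Blue and bodyguard Green cross → the warehouse floor.
8. diplomat Red crosses ← the loading dock.
9. diplomat Blue and diplomat Green cross → the warehouse floor.
10. bodyguard Red crosses ← the loading dock.
11. bodyguard Red and diplomat Red cross → the warehouse floor.

11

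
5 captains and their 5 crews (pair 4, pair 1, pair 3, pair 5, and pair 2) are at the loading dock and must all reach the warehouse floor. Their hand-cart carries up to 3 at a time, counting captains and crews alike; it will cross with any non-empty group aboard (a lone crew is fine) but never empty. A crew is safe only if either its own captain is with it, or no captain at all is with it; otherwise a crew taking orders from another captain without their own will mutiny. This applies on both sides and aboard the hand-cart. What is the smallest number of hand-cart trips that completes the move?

Counting alone: each trip to the warehouse floor takes at most 3 across and each return brings at least 1 back, so after t trips out (and t−1 returns) at most 3t − (t−1) of the 10 are across; that first reaches 10 at t = 5, so at least 9 crossings are needed.
The safety rule pushes this higher. Following every safe sequence of crossings, the most of the 10 that can be at the warehouse floor as the hand-cart arrives there on crossing 9 is 9 — never all 10.
So no plan with fewer than 11 crossings exists, and this one achieves 11:
1. captain 4 and crew 4 cross → the warehouse floor.
2. captain 4 crosses ← the loading dock.
3. crew 1, crew 3, and crew 5 cross → the warehouse floor.
4. crew 4 crosses ← the loading dock.
5. captain 1, captain 3, and captain 5 cross → the warehouse floor.
6. captain 1 and crew 1 cross ← the loading dock.
7. captain 1, captain 2, and captain 4 cross → the warehouse floor.
8. crew 3 crosses ← the loading dock.
9. crew 1 and crew 4 cross → the warehouse floor.
10. crew 4 crosses ← the loading dock.
11. crew 2, crew 3, and crew 4 cross → the warehouse floor.

11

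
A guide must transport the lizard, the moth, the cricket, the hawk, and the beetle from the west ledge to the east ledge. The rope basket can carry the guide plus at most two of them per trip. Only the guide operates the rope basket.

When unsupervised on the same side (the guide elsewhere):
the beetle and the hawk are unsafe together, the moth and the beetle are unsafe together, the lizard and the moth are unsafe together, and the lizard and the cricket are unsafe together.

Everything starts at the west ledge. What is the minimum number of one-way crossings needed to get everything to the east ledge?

7

Counting alone: the guide can take at most 2 across per trip to the east ledge, so moving all 5 needs at least 3 loaded trips out, with a return between consecutive ones — at least 5 crossings.
The safety rule pushes this higher. Following every safe sequence of crossings, the most of the 5 that can be at the east ledge as the rope basket arrives there on crossing 5 is 4 — never all 5.
So no plan with fewer than 7 crossings exists, and this one achieves 7:
1. Guide goes to the east ledge with the beetle and the lizard.
2. Guide goes back to the west ledge alone.
3. Guide goes to the east ledge with the moth.
4. Guide goes back to the west ledge with the beetle and the lizard.
5. Guide goes to the east ledge with the cricket and the hawk.
6. Guide goes back to the west ledge alone.
7. Guide goes to the east ledge with the beetle and the lizard.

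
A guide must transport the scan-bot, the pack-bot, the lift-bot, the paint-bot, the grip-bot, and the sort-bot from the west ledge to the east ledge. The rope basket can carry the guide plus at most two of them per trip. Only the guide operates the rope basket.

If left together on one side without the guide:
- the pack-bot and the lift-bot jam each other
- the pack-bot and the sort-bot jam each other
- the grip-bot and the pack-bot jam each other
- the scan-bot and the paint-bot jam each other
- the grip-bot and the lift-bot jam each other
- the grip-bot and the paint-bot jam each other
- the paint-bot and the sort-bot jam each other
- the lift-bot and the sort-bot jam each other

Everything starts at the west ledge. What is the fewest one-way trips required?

impossible

Whatever the first load, the items left behind include a forbidden pair without the guide. No opening move is safe, so no plan exists.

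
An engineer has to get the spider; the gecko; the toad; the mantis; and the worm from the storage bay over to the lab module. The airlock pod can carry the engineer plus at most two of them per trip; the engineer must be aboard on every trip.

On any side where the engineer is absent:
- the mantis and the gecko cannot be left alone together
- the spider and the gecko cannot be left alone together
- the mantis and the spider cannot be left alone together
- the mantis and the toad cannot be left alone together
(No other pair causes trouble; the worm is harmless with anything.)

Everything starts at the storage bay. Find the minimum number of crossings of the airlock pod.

7

Counting alone: the engineer can take at most 2 across per trip to the lab module, so moving all 5 needs at least 3 loaded trips out, with a return between consecutive ones — at least 5 crossings.
The safety rule pushes this higher. Following every safe sequence of crossings, the most of the 5 that can be at the lab module as the airlock pod arrives there on crossing 5 is 4 — never all 5.
So no plan with fewer than 7 crossings exists, and this one achieves 7:
1. Engineer goes to the lab module with the mantis and the spider.
2. Engineer goes back to the storage bay with the spider.
3. Engineer goes to the lab module with the spider and the toad.
4. Engineer goes back to the storage bay with the mantis.
5. Engineer goes to the lab module with the gecko and the worm.
6. Engineer goes back to the storage bay with the spider.
7. Engineer goes to the lab module with the mantis and the spider.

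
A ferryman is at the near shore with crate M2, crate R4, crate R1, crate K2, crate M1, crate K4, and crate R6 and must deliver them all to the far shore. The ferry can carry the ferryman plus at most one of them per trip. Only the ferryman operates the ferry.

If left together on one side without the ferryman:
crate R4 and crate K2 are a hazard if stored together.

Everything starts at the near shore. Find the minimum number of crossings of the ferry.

13

Counting alone: the ferryman can take at most 1 across per trip to the far shore, so moving all 7 needs at least 7 loaded trips out, with a return between consecutive ones — at least 13 crossings.
The plan below uses exactly 13 crossings, so it is optimal:
1. Ferryman goes to the far shore with crate R4.  [the near shore: crate K2, crate K4, crate M1, crate M2, crate R1, crate R6 | the far shore: crate R4]
2. Ferryman goes back to the near shore alone.  [the near shore: crate K2, crate K4, crate M1, crate M2, crate R1, crate R6 | the far shore: crate R4]
3. Ferryman goes to the far shore with crate M2.  [the near shore: crate K2, crate K4, crate M1, crate R1, crate R6 | the far shore: crate M2, crate R4]
4. Ferryman goes back to the near shore alone.  [the near shore: crate K2, crate K4, crate M1, crate R1, crate R6 | the far shore: crate M2, crate R4]
5. Ferryman goes to the far shore with crate R1.  [the near shore: crate K2, crate K4, crate M1, crate R6 | the far shore: crate M2, crate R1, crate R4]
6. Ferryman goes back to the near shore alone.  [the near shore: crate K2, crate K4, crate M1, crate R6 | the far shore: crate M2, crate R1, crate R4]
7. Ferryman goes to the far shore with crate M1.  [the near shore: crate K2, crate K4, crate R6 | the far shore: crate M1, crate M2, crate R1, crate R4]
8. Ferryman goes back to the near shore alone.  [the near shore: crate K2, crate K4, crate R6 | the far shore: crate M1, crate M2, crate R1, crate R4]
9. Ferryman goes to the far shore with crate K4.  [the near shore: crate K2, crate R6 | the far shore: crate K4, crate M1, crate M2, crate R1, crate R4]
10. Ferryman goes back to the near shore alone.  [the near shore: crate K2, crate R6 | the far shore: crate K4, crate M1, crate M2, crate R1, crate R4]
11. Ferryman goes to the far shore with crate R6.  [the near shore: crate K2 | the far shore: crate K4, crate M1, crate M2, crate R1, crate R4, crate R6]
12. Ferryman goes back to the near shore alone.  [the near shore: crate K2 | the far shore: crate K4, crate M1, crate M2, crate R1, crate R4, crate R6]
13. Ferryman goes to the far shore with crate K2.  [the near shore: — | the far shore: crate K2, crate K4, crate M1, crate M2, crate R1, crate R4, crate R6]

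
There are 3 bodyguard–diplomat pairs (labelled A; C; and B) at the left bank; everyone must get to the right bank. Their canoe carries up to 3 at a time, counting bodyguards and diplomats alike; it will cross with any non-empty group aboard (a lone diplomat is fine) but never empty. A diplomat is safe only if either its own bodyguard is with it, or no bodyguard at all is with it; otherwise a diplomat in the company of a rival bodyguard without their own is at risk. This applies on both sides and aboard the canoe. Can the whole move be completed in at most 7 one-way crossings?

Yes — this plan uses 5 crossings (≤ 7):
1. bodyguard A and diplomat A cross → the right bank.
2. bodyguard A crosses ← the left bank.
3. bodyguard A, bodyguard B, and bodyguard C cross → the right bank.
4. diplomat A crosses ← the left bank.
5. diplomat A, diplomat B, and diplomat C cross → the right bank.

Yes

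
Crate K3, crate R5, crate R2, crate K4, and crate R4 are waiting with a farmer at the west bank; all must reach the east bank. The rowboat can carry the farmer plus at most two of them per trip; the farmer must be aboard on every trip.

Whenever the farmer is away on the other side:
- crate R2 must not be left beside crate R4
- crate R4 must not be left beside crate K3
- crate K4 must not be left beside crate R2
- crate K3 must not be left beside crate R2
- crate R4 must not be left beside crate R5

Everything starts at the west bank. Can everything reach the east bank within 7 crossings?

Yes — this plan uses 7 crossings (≤ 7):
1. Farmer goes to the east bank with crate R2 and crate R4.
2. Farmer goes back to the west bank with crate R2.
3. Farmer goes to the east bank with crate K3 and crate K4.
4. Farmer goes back to the west bank with crate K3.
5. Farmer goes to the east bank with crate K3 and crate R5.
6. Farmer goes back to the west bank with crate R4.
7. Farmer goes to the east bank with crate R2 and crate R4.

Yes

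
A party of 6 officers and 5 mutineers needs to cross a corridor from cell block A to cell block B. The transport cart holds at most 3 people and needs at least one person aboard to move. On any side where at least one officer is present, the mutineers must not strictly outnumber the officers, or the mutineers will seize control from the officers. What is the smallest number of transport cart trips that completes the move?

Counting alone: each trip to cell block B takes at most 3 across and each return brings at least 1 back, so after t trips out (and t−1 returns) at most 3t − (t−1) of the 11 are across; that first reaches 11 at t = 5, so at least 9 crossings are needed.
The plan below uses exactly 9 crossings, so it is optimal:
1. 3 mutineers → cell block B.  (cell block A: 6O 2M; cell block B: 0O 3M)
2. 1 mutineer ← cell block A.  (cell block A: 6O 3M; cell block B: 0O 2M)
3. 3 officers → cell block B.  (cell block A: 3O 3M; cell block B: 3O 2M)
4. 1 officer ← cell block A.  (cell block A: 4O 3M; cell block B: 2O 2M)
5. 2 officers and 1 mutineer → cell block B.  (cell block A: 2O 2M; cell block B: 4O 3M)
6. 1 officer ← cell block A.  (cell block A: 3O 2M; cell block B: 3O 3M)
7. 2 officers and 1 mutineer → cell block B.  (cell block A: 1O 1M; cell block B: 5O 4M)
8. 1 officer ← cell block A.  (cell block A: 2O 1M; cell block B: 4O 4M)
9. 2 officers and 1 mutineer → cell block B.  (cell block A: 0O 0M; cell block B: 6O 5M)

9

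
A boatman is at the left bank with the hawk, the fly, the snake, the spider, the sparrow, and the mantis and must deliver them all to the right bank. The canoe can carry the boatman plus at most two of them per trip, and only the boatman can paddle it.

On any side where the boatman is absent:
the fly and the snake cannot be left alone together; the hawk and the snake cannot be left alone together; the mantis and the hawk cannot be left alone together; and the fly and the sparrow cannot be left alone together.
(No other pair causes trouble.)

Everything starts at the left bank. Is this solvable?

1. Boatman goes to the right bank with the fly and the hawk.
2. Boatman goes back to the left bank alone.
3. Boatman goes to the right bank with the snake and the spider.
4. Boatman goes back to the left bank with the fly and the hawk.
5. Boatman goes to the right bank with the mantis and the sparrow.
6. Boatman goes back to the left bank alone.
7. Boatman goes to the right bank with the fly and the hawk.

Yes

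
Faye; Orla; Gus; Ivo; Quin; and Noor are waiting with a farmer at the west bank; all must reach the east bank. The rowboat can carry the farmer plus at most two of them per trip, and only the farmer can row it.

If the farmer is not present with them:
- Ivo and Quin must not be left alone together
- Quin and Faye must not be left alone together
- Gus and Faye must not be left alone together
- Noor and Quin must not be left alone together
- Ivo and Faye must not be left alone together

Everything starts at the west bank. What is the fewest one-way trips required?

Counting alone: the farmer can take at most 2 across per trip to the east bank, so moving all 6 needs at least 3 loaded trips out, with a return between consecutive ones — at least 5 crossings.
The safety rule pushes this higher. Following every safe sequence of crossings, the most of the 6 that can be at the east bank as the rowboat arrives there on crossings 5, 7 is 4, 5 respectively — never all 6.
So no plan with fewer than 9 crossings exists, and this one achieves 9:
1. Farmer goes to the east bank with Faye and Quin.
2. Farmer goes back to the west bank with Faye.
3. Farmer goes to the east bank with Faye and Orla.
4. Farmer goes back to the west bank with Faye.
5. Farmer goes to the east bank with Faye and Gus.
6. Farmer goes back to the west bank with Faye.
7. Farmer goes to the east bank with Ivo and Noor.
8. Farmer goes back to the west bank with Quin.
9. Farmer goes to the east bank with Faye and Quin.

9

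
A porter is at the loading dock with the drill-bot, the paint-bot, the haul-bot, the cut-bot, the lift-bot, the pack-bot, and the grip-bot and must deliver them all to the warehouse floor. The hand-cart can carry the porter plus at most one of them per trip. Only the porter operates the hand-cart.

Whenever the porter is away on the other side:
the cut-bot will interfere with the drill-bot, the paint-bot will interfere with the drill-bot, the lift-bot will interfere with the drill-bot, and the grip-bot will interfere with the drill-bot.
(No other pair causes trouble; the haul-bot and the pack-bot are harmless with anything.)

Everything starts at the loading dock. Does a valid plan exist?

Following every safe sequence of crossings from the start, the most of the 7 that can be at the warehouse floor as the hand-cart arrives there on crossings 1, 3, 5, 7 is 1, 2, 3, 4 respectively; the best ever achieved is 4 of 7.
From crossing 9 on, no configuration arises that was not already reachable earlier: only 44 distinct safe configurations (who is on which side, and where the hand-cart is) can ever be reached, none of them has everyone across, and every continuation just revisits them. So no valid plan exists.

No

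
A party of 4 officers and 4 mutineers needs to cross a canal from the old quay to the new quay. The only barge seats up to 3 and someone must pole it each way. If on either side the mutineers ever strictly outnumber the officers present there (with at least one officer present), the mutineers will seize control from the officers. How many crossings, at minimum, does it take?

9

Counting alone: each trip to the new quay takes at most 3 across and each return brings at least 1 back, so after t trips out (and t−1 returns) at most 3t − (t−1) of the 8 are across; that first reaches 8 at t = 4, so at least 7 crossings are needed.
The safety rule pushes this higher. Following every safe sequence of crossings, the most of the 8 that can be at the new quay as the barge arrives there on crossing 7 is 7 — never all 8.
So no plan with fewer than 9 crossings exists, and this one achieves 9:
1. 2 mutineers → the new quay.  (the old quay: 4O 2M; the new quay: 0O 2M)
2. 1 mutineer ← the old quay.  (the old quay: 4O 3M; the new quay: 0O 1M)
3. 3 mutineers → the new quay.  (the old quay: 4O 0M; the new quay: 0O 4M)
4. 1 mutineer ← the old quay.  (the old quay: 4O 1M; the new quay: 0O 3M)
5. 3 officers → the new quay.  (the old quay: 1O 1M; the new quay: 3O 3M)
6. 1 officer and 1 mutineer ← the old quay.  (the old quay: 2O 2M; the new quay: 2O 2M)
7. 2 officers → the new quay.  (the old quay: 0O 2M; the new quay: 4O 2M)
8. 1 mutineer ← the old quay.  (the old quay: 0O 3M; the new quay: 4O 1M)
9. 3 mutineers → the new quay.  (the old quay: 0O 0M; the new quay: 4O 4M)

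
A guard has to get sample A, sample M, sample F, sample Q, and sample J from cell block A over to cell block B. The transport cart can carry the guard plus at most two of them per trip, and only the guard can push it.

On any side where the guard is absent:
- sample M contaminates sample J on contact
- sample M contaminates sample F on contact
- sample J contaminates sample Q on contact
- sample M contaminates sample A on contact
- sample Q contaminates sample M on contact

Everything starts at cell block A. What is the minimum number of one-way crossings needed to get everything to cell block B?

Counting alone: the guard can take at most 2 across per trip to cell block B, so moving all 5 needs at least 3 loaded trips out, with a return between consecutive ones — at least 5 crossings.
The safety rule pushes this higher. Following every safe sequence of crossings, the most of the 5 that can be at cell block B as the transport cart arrives there on crossing 5 is 4 — never all 5.
So no plan with fewer than 7 crossings exists, and this one achieves 7:
1. Guard goes to cell block B with sample M and sample Q.  [cell block A: sample A, sample F, sample J | cell block B: sample M, sample Q]
2. Guard goes back to cell block A with sample M.  [cell block A: sample A, sample F, sample J, sample M | cell block B: sample Q]
3. Guard goes to cell block B with sample A and sample M.  [cell block A: sample F, sample J | cell block B: sample A, sample M, sample Q]
4. Guard goes back to cell block A with sample M.  [cell block A: sample F, sample J, sample M | cell block B: sample A, sample Q]
5. Guard goes to cell block B with sample F and sample M.  [cell block A: sample J | cell block B: sample A, sample F, sample M, sample Q]
6. Guard goes back to cell block A with sample M.  [cell block A: sample J, sample M | cell block B: sample A, sample F, sample Q]
7. Guard goes to cell block B with sample J and sample M.  [cell block A: — | cell block B: sample A, sample F, sample J, sample M, sample Q]

7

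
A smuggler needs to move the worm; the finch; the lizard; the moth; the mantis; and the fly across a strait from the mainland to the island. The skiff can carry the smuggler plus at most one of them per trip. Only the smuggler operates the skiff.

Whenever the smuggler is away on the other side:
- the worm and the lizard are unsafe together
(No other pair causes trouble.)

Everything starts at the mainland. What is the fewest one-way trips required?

11

Counting alone: the smuggler can take at most 1 across per trip to the island, so moving all 6 needs at least 6 loaded trips out, with a return between consecutive ones — at least 11 crossings.
The plan below uses exactly 11 crossings, so it is optimal:
1. Smuggler goes to the island with the worm.  [the mainland: the finch, the fly, the lizard, the mantis, the moth | the island: the worm]
2. Smuggler goes back to the mainland alone.  [the mainland: the finch, the fly, the lizard, the mantis, the moth | the island: the worm]
3. Smuggler goes to the island with the finch.  [the mainland: the fly, the lizard, the mantis, the moth | the island: the finch, the worm]
4. Smuggler goes back to the mainland alone.  [the mainland: the fly, the lizard, the mantis, the moth | the island: the finch, the worm]
5. Smuggler goes to the island with the moth.  [the mainland: the fly, the lizard, the mantis | the island: the finch, the moth, the worm]
6. Smuggler goes back to the mainland alone.  [the mainland: the fly, the lizard, the mantis | the island: the finch, the moth, the worm]
7. Smuggler goes to the island with the mantis.  [the mainland: the fly, the lizard | the island: the finch, the mantis, the moth, the worm]
8. Smuggler goes back to the mainland alone.  [the mainland: the fly, the lizard | the island: the finch, the mantis, the moth, the worm]
9. Smuggler goes to the island with the fly.  [the mainland: the lizard | the island: the finch, the fly, the mantis, the moth, the worm]
10. Smuggler goes back to the mainland alone.  [the mainland: the lizard | the island: the finch, the fly, the mantis, the moth, the worm]
11. Smuggler goes to the island with the lizard.  [the mainland: — | the island: the finch, the fly, the lizard, the mantis, the moth, the worm]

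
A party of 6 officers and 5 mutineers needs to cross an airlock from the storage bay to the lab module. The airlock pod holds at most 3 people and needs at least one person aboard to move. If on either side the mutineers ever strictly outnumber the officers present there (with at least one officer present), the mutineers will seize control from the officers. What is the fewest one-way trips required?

Counting alone: each trip to the lab module takes at most 3 across and each return brings at least 1 back, so after t trips out (and t−1 returns) at most 3t − (t−1) of the 11 are across; that first reaches 11 at t = 5, so at least 9 crossings are needed.
The plan below uses exactly 9 crossings, so it is optimal:
1. 3 mutineers → the lab module.  (the storage bay: 6O 2M; the lab module: 0O 3M)
2. 1 mutineer ← the storage bay.  (the storage bay: 6O 3M; the lab module: 0O 2M)
3. 3 officers → the lab module.  (the storage bay: 3O 3M; the lab module: 3O 2M)
4. 1 officer ← the storage bay.  (the storage bay: 4O 3M; the lab module: 2O 2M)
5. 2 officers and 1 mutineer → the lab module.  (the storage bay: 2O 2M; the lab module: 4O 3M)
6. 1 officer ← the storage bay.  (the storage bay: 3O 2M; the lab module: 3O 3M)
7. 2 officers and 1 mutineer → the lab module.  (the storage bay: 1O 1M; the lab module: 5O 4M)
8. 1 officer ← the storage bay.  (the storage bay: 2O 1M; the lab module: 4O 4M)
9. 2 officers and 1 mutineer → the lab module.  (the storage bay: 0O 0M; the lab module: 6O 5M)

9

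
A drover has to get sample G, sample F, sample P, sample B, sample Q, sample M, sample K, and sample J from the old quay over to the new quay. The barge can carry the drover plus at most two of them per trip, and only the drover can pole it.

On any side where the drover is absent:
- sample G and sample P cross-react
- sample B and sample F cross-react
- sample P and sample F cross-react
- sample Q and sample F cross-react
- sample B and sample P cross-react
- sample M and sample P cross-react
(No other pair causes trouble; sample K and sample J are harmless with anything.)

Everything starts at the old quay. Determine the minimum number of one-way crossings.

Counting alone: the drover can take at most 2 across per trip to the new quay, so moving all 8 needs at least 4 loaded trips out, with a return between consecutive ones — at least 7 crossings.
The safety rule pushes this higher. Following every safe sequence of crossings, the most of the 8 that can be at the new quay as the barge arrives there on crossings 7, 9, 11 is 5, 6, 7 respectively — never all 8.
So no plan with fewer than 13 crossings exists, and this one achieves 13:
1. Drover goes to the new quay with sample F and sample P.  [the old quay: sample B, sample G, sample J, sample K, sample M, sample Q | the new quay: sample F, sample P]
2. Drover goes back to the old quay with sample F.  [the old quay: sample B, sample F, sample G, sample J, sample K, sample M, sample Q | the new quay: sample P]
3. Drover goes to the new quay with sample F and sample G.  [the old quay: sample B, sample J, sample K, sample M, sample Q | the new quay: sample F, sample G, sample P]
4. Drover goes back to the old quay with sample P.  [the old quay: sample B, sample J, sample K, sample M, sample P, sample Q | the new quay: sample F, sample G]
5. Drover goes to the new quay with sample M and sample P.  [the old quay: sample B, sample J, sample K, sample Q | the new quay: sample F, sample G, sample M, sample P]
6. Drover goes back to the old quay with sample P.  [the old quay: sample B, sample J, sample K, sample P, sample Q | the new quay: sample F, sample G, sample M]
7. Drover goes to the new quay with sample K and sample P.  [the old quay: sample B, sample J, sample Q | the new quay: sample F, sample G, sample K, sample M, sample P]
8. Drover goes back to the old quay with sample P.  [the old quay: sample B, sample J, sample P, sample Q | the new quay: sample F, sample G, sample K, sample M]
9. Drover goes to the new quay with sample J and sample P.  [the old quay: sample B, sample Q | the new quay: sample F, sample G, sample J, sample K, sample M, sample P]
10. Drover goes back to the old quay with sample P.  [the old quay: sample B, sample P, sample Q | the new quay: sample F, sample G, sample J, sample K, sample M]
11. Drover goes to the new quay with sample B and sample Q.  [the old quay: sample P | the new quay: sample B, sample F, sample G, sample J, sample K, sample M, sample Q]
12. Drover goes back to the old quay with sample F.  [the old quay: sample F, sample P | the new quay: sample B, sample G, sample J, sample K, sample M, sample Q]
13. Drover goes to the new quay with sample F and sample P.  [the old quay: — | the new quay: sample B, sample F, sample G, sample J, sample K, sample M, sample P, sample Q]

13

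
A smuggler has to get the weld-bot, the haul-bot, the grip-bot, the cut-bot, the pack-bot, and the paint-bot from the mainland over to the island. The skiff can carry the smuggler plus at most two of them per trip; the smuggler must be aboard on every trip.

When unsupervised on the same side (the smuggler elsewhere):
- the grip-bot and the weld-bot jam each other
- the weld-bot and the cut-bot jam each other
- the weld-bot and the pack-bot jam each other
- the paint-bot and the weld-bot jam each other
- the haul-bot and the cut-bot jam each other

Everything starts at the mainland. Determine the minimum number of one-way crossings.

Counting alone: the smuggler can take at most 2 across per trip to the island, so moving all 6 needs at least 3 loaded trips out, with a return between consecutive ones — at least 5 crossings.
The safety rule pushes this higher. Following every safe sequence of crossings, the most of the 6 that can be at the island as the skiff arrives there on crossing 5 is 5 — never all 6.
So no plan with fewer than 7 crossings exists, and this one achieves 7:
1. Smuggler goes to the island with the haul-bot and the weld-bot.  [the mainland: the cut-bot, the grip-bot, the pack-bot, the paint-bot | the island: the haul-bot, the weld-bot]
2. Smuggler goes back to the mainland alone.  [the mainland: the cut-bot, the grip-bot, the pack-bot, the paint-bot | the island: the haul-bot, the weld-bot]
3. Smuggler goes to the island with the cut-bot and the grip-bot.  [the mainland: the pack-bot, the paint-bot | the island: the cut-bot, the grip-bot, the haul-bot, the weld-bot]
4. Smuggler goes back to the mainland with the haul-bot and the weld-bot.  [the mainland: the haul-bot, the pack-bot, the paint-bot, the weld-bot | the island: the cut-bot, the grip-bot]
5. Smuggler goes to the island with the pack-bot and the paint-bot.  [the mainland: the haul-bot, the weld-bot | the island: the cut-bot, the grip-bot, the pack-bot, the paint-bot]
6. Smuggler goes back to the mainland alone.  [the mainland: the haul-bot, the weld-bot | the island: the cut-bot, the grip-bot, the pack-bot, the paint-bot]
7. Smuggler goes to the island with the haul-bot and the weld-bot.  [the mainland: — | the island: the cut-bot, the grip-bot, the haul-bot, the pack-bot, the paint-bot, the weld-bot]

7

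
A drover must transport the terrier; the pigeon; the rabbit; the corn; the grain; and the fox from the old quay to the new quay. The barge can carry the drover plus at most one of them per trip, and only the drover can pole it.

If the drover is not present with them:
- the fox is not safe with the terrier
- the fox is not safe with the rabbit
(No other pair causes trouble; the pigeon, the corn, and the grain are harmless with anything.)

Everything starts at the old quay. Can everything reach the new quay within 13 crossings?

Yes

Yes — this plan uses 13 crossings (≤ 13):
1. Drover goes to the new quay with the fox.
2. Drover goes back to the old quay alone.
3. Drover goes to the new quay with the terrier.
4. Drover goes back to the old quay with the fox.
5. Drover goes to the new quay with the rabbit.
6. Drover goes back to the old quay alone.
7. Drover goes to the new quay with the pigeon.
8. Drover goes back to the old quay alone.
9. Drover goes to the new quay with the corn.
10. Drover goes back to the old quay alone.
11. Drover goes to the new quay with the grain.
12. Drover goes back to the old quay alone.
13. Drover goes to the new quay with the fox.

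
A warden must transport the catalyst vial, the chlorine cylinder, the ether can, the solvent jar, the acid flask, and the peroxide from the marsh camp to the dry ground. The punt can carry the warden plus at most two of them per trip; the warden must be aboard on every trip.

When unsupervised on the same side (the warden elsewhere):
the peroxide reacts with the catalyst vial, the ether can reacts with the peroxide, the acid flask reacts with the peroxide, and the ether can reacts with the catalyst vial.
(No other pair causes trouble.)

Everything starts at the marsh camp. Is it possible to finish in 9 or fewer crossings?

Yes — this plan uses 9 crossings (≤ 9):
1. Warden goes to the dry ground with the catalyst vial and the peroxide.  [the marsh camp: the acid flask, the chlorine cylinder, the ether can, the solvent jar | the dry ground: the catalyst vial, the peroxide]
2. Warden goes back to the marsh camp with the catalyst vial.  [the marsh camp: the acid flask, the catalyst vial, the chlorine cylinder, the ether can, the solvent jar | the dry ground: the peroxide]
3. Warden goes to the dry ground with the catalyst vial and the chlorine cylinder.  [the marsh camp: the acid flask, the ether can, the solvent jar | the dry ground: the catalyst vial, the chlorine cylinder, the peroxide]
4. Warden goes back to the marsh camp with the catalyst vial.  [the marsh camp: the acid flask, the catalyst vial, the ether can, the solvent jar | the dry ground: the chlorine cylinder, the peroxide]
5. Warden goes to the dry ground with the catalyst vial and the solvent jar.  [the marsh camp: the acid flask, the ether can | the dry ground: the catalyst vial, the chlorine cylinder, the peroxide, the solvent jar]
6. Warden goes back to the marsh camp with the catalyst vial.  [the marsh camp: the acid flask, the catalyst vial, the ether can | the dry ground: the chlorine cylinder, the peroxide, the solvent jar]
7. Warden goes to the dry ground with the acid flask and the catalyst vial.  [the marsh camp: the ether can | the dry ground: the acid flask, the catalyst vial, the chlorine cylinder, the peroxide, the solvent jar]
8. Warden goes back to the marsh camp with the peroxide.  [the marsh camp: the ether can, the peroxide | the dry ground: the acid flask, the catalyst vial, the chlorine cylinder, the solvent jar]
9. Warden goes to the dry ground with the ether can and the peroxide.  [the marsh camp: — | the dry ground: the acid flask, the catalyst vial, the chlorine cylinder, the ether can, the peroxide, the solvent jar]

Yes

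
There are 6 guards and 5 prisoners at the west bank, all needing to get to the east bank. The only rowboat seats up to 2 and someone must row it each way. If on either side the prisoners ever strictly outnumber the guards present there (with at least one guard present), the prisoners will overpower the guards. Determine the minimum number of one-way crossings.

19

Counting alone: each trip to the east bank takes at most 2 across and each return brings at least 1 back, so after t trips out (and t−1 returns) at most 2t − (t−1) of the 11 are across; that first reaches 11 at t = 10, so at least 19 crossings are needed.
The plan below uses exactly 19 crossings, so it is optimal:
1. 2 prisoners → the east bank.  (the west bank: 6G 3P; the east bank: 0G 2P)
2. 1 prisoner ← the west bank.  (the west bank: 6G 4P; the east bank: 0G 1P)
3. 2 prisoners → the east bank.  (the west bank: 6G 2P; the east bank: 0G 3P)
4. 1 prisoner ← the west bank.  (the west bank: 6G 3P; the east bank: 0G 2P)
5. 2 guards → the east bank.  (the west bank: 4G 3P; the east bank: 2G 2P)
6. 1 prisoner ← the west bank.  (the west bank: 4G 4P; the east bank: 2G 1P)
7. 1 guard and 1 prisoner → the east bank.  (the west bank: 3G 3P; the east bank: 3G 2P)
8. 1 guard ← the west bank.  (the west bank: 4G 3P; the east bank: 2G 2P)
9. 1 guard and 1 prisoner → the east bank.  (the west bank: 3G 2P; the east bank: 3G 3P)
10. 1 prisoner ← the west bank.  (the west bank: 3G 3P; the east bank: 3G 2P)
11. 1 guard and 1 prisoner → the east bank.  (the west bank: 2G 2P; the east bank: 4G 3P)
12. 1 guard ← the west bank.  (the west bank: 3G 2P; the east bank: 3G 3P)
13. 1 guard and 1 prisoner → the east bank.  (the west bank: 2G 1P; the east bank: 4G 4P)
14. 1 prisoner ← the west bank.  (the west bank: 2G 2P; the east bank: 4G 3P)
15. 1 guard and 1 prisoner → the east bank.  (the west bank: 1G 1P; the east bank: 5G 4P)
16. 1 guard ← the west bank.  (the west bank: 2G 1P; the east bank: 4G 4P)
17. 1 guard and 1 prisoner → the east bank.  (the west bank: 1G 0P; the east bank: 5G 5P)
18. 1 prisoner ← the west bank.  (the west bank: 1G 1P; the east bank: 5G 4P)
19. 1 guard and 1 prisoner → the east bank.  (the west bank: 0G 0P; the east bank: 6G 5P)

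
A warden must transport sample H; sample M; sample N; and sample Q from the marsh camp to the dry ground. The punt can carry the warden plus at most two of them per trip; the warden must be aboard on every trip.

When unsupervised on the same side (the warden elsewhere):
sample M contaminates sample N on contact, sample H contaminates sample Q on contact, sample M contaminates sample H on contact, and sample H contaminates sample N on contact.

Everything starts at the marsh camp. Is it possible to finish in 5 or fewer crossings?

Yes — this plan uses 5 crossings (≤ 5):
1. Warden goes to the dry ground with sample H and sample M.
2. Warden goes back to the marsh camp with sample H.
3. Warden goes to the dry ground with sample H and sample Q.
4. Warden goes back to the marsh camp with sample H.
5. Warden goes to the dry ground with sample H and sample N.

Yes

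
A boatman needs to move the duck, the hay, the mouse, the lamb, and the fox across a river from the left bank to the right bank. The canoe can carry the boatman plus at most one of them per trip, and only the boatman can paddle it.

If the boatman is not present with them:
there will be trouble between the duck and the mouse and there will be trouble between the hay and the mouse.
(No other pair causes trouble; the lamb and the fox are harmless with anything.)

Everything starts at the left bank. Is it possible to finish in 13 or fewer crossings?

Yes — this plan uses 11 crossings (≤ 13):
1. Boatman goes to the right bank with the mouse.
2. Boatman goes back to the left bank alone.
3. Boatman goes to the right bank with the duck.
4. Boatman goes back to the left bank with the mouse.
5. Boatman goes to the right bank with the hay.
6. Boatman goes back to the left bank alone.
7. Boatman goes to the right bank with the lamb.
8. Boatman goes back to the left bank alone.
9. Boatman goes to the right bank with the fox.
10. Boatman goes back to the left bank alone.
11. Boatman goes to the right bank with the mouse.

Yes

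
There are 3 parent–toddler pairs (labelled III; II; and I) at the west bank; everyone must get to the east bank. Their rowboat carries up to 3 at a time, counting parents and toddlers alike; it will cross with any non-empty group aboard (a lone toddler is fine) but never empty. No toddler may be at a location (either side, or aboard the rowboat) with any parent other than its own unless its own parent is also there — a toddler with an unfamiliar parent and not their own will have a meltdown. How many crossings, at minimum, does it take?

Counting alone: each trip to the east bank takes at most 3 across and each return brings at least 1 back, so after t trips out (and t−1 returns) at most 3t − (t−1) of the 6 are across; that first reaches 6 at t = 3, so at least 5 crossings are needed.
The plan below uses exactly 5 crossings, so it is optimal:
1. parent III and toddler III cross → the east bank.
2. parent III crosses ← the west bank.
3. parent I, parent II, and parent III cross → the east bank.
4. toddler III crosses ← the west bank.
5. toddler I, toddler II, and toddler III cross → the east bank.

5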